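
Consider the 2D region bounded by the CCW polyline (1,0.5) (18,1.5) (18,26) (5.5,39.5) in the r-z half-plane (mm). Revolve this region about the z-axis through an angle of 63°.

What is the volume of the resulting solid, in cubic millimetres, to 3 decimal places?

Volume = 5285.687 mm³

Profile (r,z), 4 vertices: (1,0.5) (18,1.5) (18,26) (5.5,39.5)
edge 0: (1,0.5)→(18,1.5)  cross = 1·1.5 − 18·0.5 = -7.5000; (r_i+r_j)·cross = 19·-7.5000 = -142.5000
edge 1: (18,1.5)→(18,26)  cross = 18·26 − 18·1.5 = 441.0000; (r_i+r_j)·cross = 36·441.0000 = 15876.0000
edge 2: (18,26)→(5.5,39.5)  cross = 18·39.5 − 5.5·26 = 568.0000; (r_i+r_j)·cross = 23.5·568.0000 = 13348.0000
edge 3: (5.5,39.5)→(1,0.5)  cross = 5.5·0.5 − 1·39.5 = -36.7500; (r_i+r_j)·cross = 6.5·-36.7500 = -238.8750
Σcross = 964.7500 → A = |Σcross|/2 = 482.3750 mm²
Σ(r_i+r_j)·cross = 28842.6250 → first moment M = |Σ|/6 = 4807.1042
R_c = M/A = 4807.1042/482.3750 = 9.9655 mm
θ = 63° = 1.099557 rad
V = θ·R_c·A = 1.099557·9.9655·482.3750 = 5285.687 mm³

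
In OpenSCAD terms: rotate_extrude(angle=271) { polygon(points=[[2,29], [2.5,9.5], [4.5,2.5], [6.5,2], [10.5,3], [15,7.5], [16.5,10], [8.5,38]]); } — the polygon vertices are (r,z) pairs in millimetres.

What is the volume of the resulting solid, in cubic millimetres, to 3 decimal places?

Volume = 12948.929 mm³

Profile (r,z), 8 vertices: (2,29) (2.5,9.5) (4.5,2.5) (6.5,2) (10.5,3) (15,7.5) (16.5,10) (8.5,38)
edge 0: (2,29)→(2.5,9.5)  cross = 2·9.5 − 2.5·29 = -53.5000; (r_i+r_j)·cross = 4.5·-53.5000 = -240.7500
edge 1: (2.5,9.5)→(4.5,2.5)  cross = 2.5·2.5 − 4.5·9.5 = -36.5000; (r_i+r_j)·cross = 7·-36.5000 = -255.5000
edge 2: (4.5,2.5)→(6.5,2)  cross = 4.5·2 − 6.5·2.5 = -7.2500; (r_i+r_j)·cross = 11·-7.2500 = -79.7500
edge 3: (6.5,2)→(10.5,3)  cross = 6.5·3 − 10.5·2 = -1.5000; (r_i+r_j)·cross = 17·-1.5000 = -25.5000
edge 4: (10.5,3)→(15,7.5)  cross = 10.5·7.5 − 15·3 = 33.7500; (r_i+r_j)·cross = 25.5·33.7500 = 860.6250
edge 5: (15,7.5)→(16.5,10)  cross = 15·10 − 16.5·7.5 = 26.2500; (r_i+r_j)·cross = 31.5·26.2500 = 826.8750
edge 6: (16.5,10)→(8.5,38)  cross = 16.5·38 − 8.5·10 = 542.0000; (r_i+r_j)·cross = 25·542.0000 = 13550.0000
edge 7: (8.5,38)→(2,29)  cross = 8.5·29 − 2·38 = 170.5000; (r_i+r_j)·cross = 10.5·170.5000 = 1790.2500
Σcross = 673.7500 → A = |Σcross|/2 = 336.8750 mm²
Σ(r_i+r_j)·cross = 16426.2500 → first moment M = |Σ|/6 = 2737.7083
R_c = M/A = 2737.7083/336.8750 = 8.1268 mm
θ = 271° = 4.729842 rad
V = θ·R_c·A = 4.729842·8.1268·336.8750 = 12948.929 mm³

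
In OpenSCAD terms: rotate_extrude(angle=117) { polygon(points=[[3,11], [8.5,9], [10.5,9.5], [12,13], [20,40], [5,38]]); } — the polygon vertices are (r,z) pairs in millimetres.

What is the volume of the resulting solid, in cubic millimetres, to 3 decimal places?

Volume = 6823.205 mm³

Profile (r,z), 6 vertices: (3,11) (8.5,9) (10.5,9.5) (12,13) (20,40) (5,38)
edge 0: (3,11)→(8.5,9)  cross = 3·9 − 8.5·11 = -66.5000; (r_i+r_j)·cross = 11.5·-66.5000 = -764.7500
edge 1: (8.5,9)→(10.5,9.5)  cross = 8.5·9.5 − 10.5·9 = -13.7500; (r_i+r_j)·cross = 19·-13.7500 = -261.2500
edge 2: (10.5,9.5)→(12,13)  cross = 10.5·13 − 12·9.5 = 22.5000; (r_i+r_j)·cross = 22.5·22.5000 = 506.2500
edge 3: (12,13)→(20,40)  cross = 12·40 − 20·13 = 220.0000; (r_i+r_j)·cross = 32·220.0000 = 7040.0000
edge 4: (20,40)→(5,38)  cross = 20·38 − 5·40 = 560.0000; (r_i+r_j)·cross = 25·560.0000 = 14000.0000
edge 5: (5,38)→(3,11)  cross = 5·11 − 3·38 = -59.0000; (r_i+r_j)·cross = 8·-59.0000 = -472.0000
Σcross = 663.2500 → A = |Σcross|/2 = 331.6250 mm²
Σ(r_i+r_j)·cross = 20048.2500 → first moment M = |Σ|/6 = 3341.3750
R_c = M/A = 3341.3750/331.6250 = 10.0758 mm
θ = 117° = 2.042035 rad
V = θ·R_c·A = 2.042035·10.0758·331.6250 = 6823.205 mm³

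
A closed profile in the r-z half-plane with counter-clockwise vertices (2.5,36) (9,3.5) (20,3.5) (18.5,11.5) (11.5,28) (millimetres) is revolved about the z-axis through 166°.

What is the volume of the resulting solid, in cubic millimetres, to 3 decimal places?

Volume = 8695.965 mm³

Profile (r,z), 5 vertices: (2.5,36) (9,3.5) (20,3.5) (18.5,11.5) (11.5,28)
edge 0: (2.5,36)→(9,3.5)  cross = 2.5·3.5 − 9·36 = -315.2500; (r_i+r_j)·cross = 11.5·-315.2500 = -3625.3750
edge 1: (9,3.5)→(20,3.5)  cross = 9·3.5 − 20·3.5 = -38.5000; (r_i+r_j)·cross = 29·-38.5000 = -1116.5000
edge 2: (20,3.5)→(18.5,11.5)  cross = 20·11.5 − 18.5·3.5 = 165.2500; (r_i+r_j)·cross = 38.5·165.2500 = 6362.1250
edge 3: (18.5,11.5)→(11.5,28)  cross = 18.5·28 − 11.5·11.5 = 385.7500; (r_i+r_j)·cross = 30·385.7500 = 11572.5000
edge 4: (11.5,28)→(2.5,36)  cross = 11.5·36 − 2.5·28 = 344.0000; (r_i+r_j)·cross = 14·344.0000 = 4816.0000
Σcross = 541.2500 → A = |Σcross|/2 = 270.6250 mm²
Σ(r_i+r_j)·cross = 18008.7500 → first moment M = |Σ|/6 = 3001.4583
R_c = M/A = 3001.4583/270.6250 = 11.0908 mm
θ = 166° = 2.897247 rad
V = θ·R_c·A = 2.897247·11.0908·270.6250 = 8695.965 mm³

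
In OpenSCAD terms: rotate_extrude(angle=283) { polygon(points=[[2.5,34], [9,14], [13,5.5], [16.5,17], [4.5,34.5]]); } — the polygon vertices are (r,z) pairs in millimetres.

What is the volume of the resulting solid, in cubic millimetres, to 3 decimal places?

Profile (r,z), 5 vertices: (2.5,34) (9,14) (13,5.5) (16.5,17) (4.5,34.5)
edge 0: (2.5,34)→(9,14)  cross = 2.5·14 − 9·34 = -271.0000; (r_i+r_j)·cross = 11.5·-271.0000 = -3116.5000
edge 1: (9,14)→(13,5.5)  cross = 9·5.5 − 13·14 = -132.5000; (r_i+r_j)·cross = 22·-132.5000 = -2915.0000
edge 2: (13,5.5)→(16.5,17)  cross = 13·17 − 16.5·5.5 = 130.2500; (r_i+r_j)·cross = 29.5·130.2500 = 3842.3750
edge 3: (16.5,17)→(4.5,34.5)  cross = 16.5·34.5 − 4.5·17 = 492.7500; (r_i+r_j)·cross = 21·492.7500 = 10347.7500
edge 4: (4.5,34.5)→(2.5,34)  cross = 4.5·34 − 2.5·34.5 = 66.7500; (r_i+r_j)·cross = 7·66.7500 = 467.2500
Σcross = 286.2500 → A = |Σcross|/2 = 143.1250 mm²
Σ(r_i+r_j)·cross = 8625.8750 → first moment M = |Σ|/6 = 1437.6458
R_c = M/A = 1437.6458/143.1250 = 10.0447 mm
θ = 283° = 4.939282 rad
V = θ·R_c·A = 4.939282·10.0447·143.1250 = 7100.938 mm³

Volume = 7100.938 mm³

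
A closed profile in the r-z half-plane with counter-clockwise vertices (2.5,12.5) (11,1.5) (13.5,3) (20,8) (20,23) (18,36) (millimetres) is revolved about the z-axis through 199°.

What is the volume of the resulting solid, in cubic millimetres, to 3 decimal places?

Profile (r,z), 6 vertices: (2.5,12.5) (11,1.5) (13.5,3) (20,8) (20,23) (18,36)
edge 0: (2.5,12.5)→(11,1.5)  cross = 2.5·1.5 − 11·12.5 = -133.7500; (r_i+r_j)·cross = 13.5·-133.7500 = -1805.6250
edge 1: (11,1.5)→(13.5,3)  cross = 11·3 − 13.5·1.5 = 12.7500; (r_i+r_j)·cross = 24.5·12.7500 = 312.3750
edge 2: (13.5,3)→(20,8)  cross = 13.5·8 − 20·3 = 48.0000; (r_i+r_j)·cross = 33.5·48.0000 = 1608.0000
edge 3: (20,8)→(20,23)  cross = 20·23 − 20·8 = 300.0000; (r_i+r_j)·cross = 40·300.0000 = 12000.0000
edge 4: (20,23)→(18,36)  cross = 20·36 − 18·23 = 306.0000; (r_i+r_j)·cross = 38·306.0000 = 11628.0000
edge 5: (18,36)→(2.5,12.5)  cross = 18·12.5 − 2.5·36 = 135.0000; (r_i+r_j)·cross = 20.5·135.0000 = 2767.5000
Σcross = 668.0000 → A = |Σcross|/2 = 334.0000 mm²
Σ(r_i+r_j)·cross = 26510.2500 → first moment M = |Σ|/6 = 4418.3750
R_c = M/A = 4418.3750/334.0000 = 13.2287 mm
θ = 199° = 3.473205 rad
V = θ·R_c·A = 3.473205·13.2287·334.0000 = 15345.923 mm³

Volume = 15345.923 mm³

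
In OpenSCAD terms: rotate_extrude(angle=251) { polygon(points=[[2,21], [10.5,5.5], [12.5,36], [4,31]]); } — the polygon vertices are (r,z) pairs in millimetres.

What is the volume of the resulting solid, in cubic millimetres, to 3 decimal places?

Volume = 6311.056 mm³

Profile (r,z), 4 vertices: (2,21) (10.5,5.5) (12.5,36) (4,31)
edge 0: (2,21)→(10.5,5.5)  cross = 2·5.5 − 10.5·21 = -209.5000; (r_i+r_j)·cross = 12.5·-209.5000 = -2618.7500
edge 1: (10.5,5.5)→(12.5,36)  cross = 10.5·36 − 12.5·5.5 = 309.2500; (r_i+r_j)·cross = 23·309.2500 = 7112.7500
edge 2: (12.5,36)→(4,31)  cross = 12.5·31 − 4·36 = 243.5000; (r_i+r_j)·cross = 16.5·243.5000 = 4017.7500
edge 3: (4,31)→(2,21)  cross = 4·21 − 2·31 = 22.0000; (r_i+r_j)·cross = 6·22.0000 = 132.0000
Σcross = 365.2500 → A = |Σcross|/2 = 182.6250 mm²
Σ(r_i+r_j)·cross = 8643.7500 → first moment M = |Σ|/6 = 1440.6250
R_c = M/A = 1440.6250/182.6250 = 7.8884 mm
θ = 251° = 4.380776 rad
V = θ·R_c·A = 4.380776·7.8884·182.6250 = 6311.056 mm³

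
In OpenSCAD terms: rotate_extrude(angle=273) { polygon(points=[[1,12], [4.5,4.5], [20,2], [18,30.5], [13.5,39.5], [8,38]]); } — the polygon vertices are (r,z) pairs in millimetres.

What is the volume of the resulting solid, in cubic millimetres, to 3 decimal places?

Profile (r,z), 6 vertices: (1,12) (4.5,4.5) (20,2) (18,30.5) (13.5,39.5) (8,38)
edge 0: (1,12)→(4.5,4.5)  cross = 1·4.5 − 4.5·12 = -49.5000; (r_i+r_j)·cross = 5.5·-49.5000 = -272.2500
edge 1: (4.5,4.5)→(20,2)  cross = 4.5·2 − 20·4.5 = -81.0000; (r_i+r_j)·cross = 24.5·-81.0000 = -1984.5000
edge 2: (20,2)→(18,30.5)  cross = 20·30.5 − 18·2 = 574.0000; (r_i+r_j)·cross = 38·574.0000 = 21812.0000
edge 3: (18,30.5)→(13.5,39.5)  cross = 18·39.5 − 13.5·30.5 = 299.2500; (r_i+r_j)·cross = 31.5·299.2500 = 9426.3750
edge 4: (13.5,39.5)→(8,38)  cross = 13.5·38 − 8·39.5 = 197.0000; (r_i+r_j)·cross = 21.5·197.0000 = 4235.5000
edge 5: (8,38)→(1,12)  cross = 8·12 − 1·38 = 58.0000; (r_i+r_j)·cross = 9·58.0000 = 522.0000
Σcross = 997.7500 → A = |Σcross|/2 = 498.8750 mm²
Σ(r_i+r_j)·cross = 33739.1250 → first moment M = |Σ|/6 = 5623.1875
R_c = M/A = 5623.1875/498.8750 = 11.2717 mm
θ = 273° = 4.764749 rad
V = θ·R_c·A = 4.764749·11.2717·498.8750 = 26793.076 mm³

Volume = 26793.076 mm³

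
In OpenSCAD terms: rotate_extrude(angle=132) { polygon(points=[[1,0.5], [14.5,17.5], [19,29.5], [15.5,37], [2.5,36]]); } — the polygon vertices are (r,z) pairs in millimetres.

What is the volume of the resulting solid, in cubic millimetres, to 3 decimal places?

Volume = 7712.278 mm³

Profile (r,z), 5 vertices: (1,0.5) (14.5,17.5) (19,29.5) (15.5,37) (2.5,36)
edge 0: (1,0.5)→(14.5,17.5)  cross = 1·17.5 − 14.5·0.5 = 10.2500; (r_i+r_j)·cross = 15.5·10.2500 = 158.8750
edge 1: (14.5,17.5)→(19,29.5)  cross = 14.5·29.5 − 19·17.5 = 95.2500; (r_i+r_j)·cross = 33.5·95.2500 = 3190.8750
edge 2: (19,29.5)→(15.5,37)  cross = 19·37 − 15.5·29.5 = 245.7500; (r_i+r_j)·cross = 34.5·245.7500 = 8478.3750
edge 3: (15.5,37)→(2.5,36)  cross = 15.5·36 − 2.5·37 = 465.5000; (r_i+r_j)·cross = 18·465.5000 = 8379.0000
edge 4: (2.5,36)→(1,0.5)  cross = 2.5·0.5 − 1·36 = -34.7500; (r_i+r_j)·cross = 3.5·-34.7500 = -121.6250
Σcross = 782.0000 → A = |Σcross|/2 = 391.0000 mm²
Σ(r_i+r_j)·cross = 20085.5000 → first moment M = |Σ|/6 = 3347.5833
R_c = M/A = 3347.5833/391.0000 = 8.5616 mm
θ = 132° = 2.303835 rad
V = θ·R_c·A = 2.303835·8.5616·391.0000 = 7712.278 mm³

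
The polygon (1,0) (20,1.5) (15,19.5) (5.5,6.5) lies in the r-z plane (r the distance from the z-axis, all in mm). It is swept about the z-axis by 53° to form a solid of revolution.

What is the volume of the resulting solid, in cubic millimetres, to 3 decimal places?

Profile (r,z), 4 vertices: (1,0) (20,1.5) (15,19.5) (5.5,6.5)
edge 0: (1,0)→(20,1.5)  cross = 1·1.5 − 20·0 = 1.5000; (r_i+r_j)·cross = 21·1.5000 = 31.5000
edge 1: (20,1.5)→(15,19.5)  cross = 20·19.5 − 15·1.5 = 367.5000; (r_i+r_j)·cross = 35·367.5000 = 12862.5000
edge 2: (15,19.5)→(5.5,6.5)  cross = 15·6.5 − 5.5·19.5 = -9.7500; (r_i+r_j)·cross = 20.5·-9.7500 = -199.8750
edge 3: (5.5,6.5)→(1,0)  cross = 5.5·0 − 1·6.5 = -6.5000; (r_i+r_j)·cross = 6.5·-6.5000 = -42.2500
Σcross = 352.7500 → A = |Σcross|/2 = 176.3750 mm²
Σ(r_i+r_j)·cross = 12651.8750 → first moment M = |Σ|/6 = 2108.6458
R_c = M/A = 2108.6458/176.3750 = 11.9555 mm
θ = 53° = 0.925025 rad
V = θ·R_c·A = 0.925025·11.9555·176.3750 = 1950.549 mm³

Volume = 1950.549 mm³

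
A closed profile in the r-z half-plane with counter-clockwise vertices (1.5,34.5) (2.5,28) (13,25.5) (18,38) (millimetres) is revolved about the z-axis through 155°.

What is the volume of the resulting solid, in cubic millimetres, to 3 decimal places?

Profile (r,z), 4 vertices: (1.5,34.5) (2.5,28) (13,25.5) (18,38)
edge 0: (1.5,34.5)→(2.5,28)  cross = 1.5·28 − 2.5·34.5 = -44.2500; (r_i+r_j)·cross = 4·-44.2500 = -177.0000
edge 1: (2.5,28)→(13,25.5)  cross = 2.5·25.5 − 13·28 = -300.2500; (r_i+r_j)·cross = 15.5·-300.2500 = -4653.8750
edge 2: (13,25.5)→(18,38)  cross = 13·38 − 18·25.5 = 35.0000; (r_i+r_j)·cross = 31·35.0000 = 1085.0000
edge 3: (18,38)→(1.5,34.5)  cross = 18·34.5 − 1.5·38 = 564.0000; (r_i+r_j)·cross = 19.5·564.0000 = 10998.0000
Σcross = 254.5000 → A = |Σcross|/2 = 127.2500 mm²
Σ(r_i+r_j)·cross = 7252.1250 → first moment M = |Σ|/6 = 1208.6875
R_c = M/A = 1208.6875/127.2500 = 9.4985 mm
θ = 155° = 2.705260 rad
V = θ·R_c·A = 2.705260·9.4985·127.2500 = 3269.814 mm³

Volume = 3269.814 mm³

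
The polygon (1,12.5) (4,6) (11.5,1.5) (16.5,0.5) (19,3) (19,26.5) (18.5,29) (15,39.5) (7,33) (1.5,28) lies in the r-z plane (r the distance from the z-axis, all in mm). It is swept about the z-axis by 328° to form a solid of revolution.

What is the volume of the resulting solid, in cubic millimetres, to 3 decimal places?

Volume = 33273.152 mm³

Profile (r,z), 10 vertices: (1,12.5) (4,6) (11.5,1.5) (16.5,0.5) (19,3) (19,26.5) (18.5,29) (15,39.5) (7,33) (1.5,28)
edge 0: (1,12.5)→(4,6)  cross = 1·6 − 4·12.5 = -44.0000; (r_i+r_j)·cross = 5·-44.0000 = -220.0000
edge 1: (4,6)→(11.5,1.5)  cross = 4·1.5 − 11.5·6 = -63.0000; (r_i+r_j)·cross = 15.5·-63.0000 = -976.5000
edge 2: (11.5,1.5)→(16.5,0.5)  cross = 11.5·0.5 − 16.5·1.5 = -19.0000; (r_i+r_j)·cross = 28·-19.0000 = -532.0000
edge 3: (16.5,0.5)→(19,3)  cross = 16.5·3 − 19·0.5 = 40.0000; (r_i+r_j)·cross = 35.5·40.0000 = 1420.0000
edge 4: (19,3)→(19,26.5)  cross = 19·26.5 − 19·3 = 446.5000; (r_i+r_j)·cross = 38·446.5000 = 16967.0000
edge 5: (19,26.5)→(18.5,29)  cross = 19·29 − 18.5·26.5 = 60.7500; (r_i+r_j)·cross = 37.5·60.7500 = 2278.1250
edge 6: (18.5,29)→(15,39.5)  cross = 18.5·39.5 − 15·29 = 295.7500; (r_i+r_j)·cross = 33.5·295.7500 = 9907.6250
edge 7: (15,39.5)→(7,33)  cross = 15·33 − 7·39.5 = 218.5000; (r_i+r_j)·cross = 22·218.5000 = 4807.0000
edge 8: (7,33)→(1.5,28)  cross = 7·28 − 1.5·33 = 146.5000; (r_i+r_j)·cross = 8.5·146.5000 = 1245.2500
edge 9: (1.5,28)→(1,12.5)  cross = 1.5·12.5 − 1·28 = -9.2500; (r_i+r_j)·cross = 2.5·-9.2500 = -23.1250
Σcross = 1072.7500 → A = |Σcross|/2 = 536.3750 mm²
Σ(r_i+r_j)·cross = 34873.3750 → first moment M = |Σ|/6 = 5812.2292
R_c = M/A = 5812.2292/536.3750 = 10.8361 mm
θ = 328° = 5.724680 rad
V = θ·R_c·A = 5.724680·10.8361·536.3750 = 33273.152 mm³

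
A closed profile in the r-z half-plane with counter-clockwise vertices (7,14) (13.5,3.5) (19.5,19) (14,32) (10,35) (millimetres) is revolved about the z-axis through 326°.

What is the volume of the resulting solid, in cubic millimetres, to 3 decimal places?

Profile (r,z), 5 vertices: (7,14) (13.5,3.5) (19.5,19) (14,32) (10,35)
edge 0: (7,14)→(13.5,3.5)  cross = 7·3.5 − 13.5·14 = -164.5000; (r_i+r_j)·cross = 20.5·-164.5000 = -3372.2500
edge 1: (13.5,3.5)→(19.5,19)  cross = 13.5·19 − 19.5·3.5 = 188.2500; (r_i+r_j)·cross = 33·188.2500 = 6212.2500
edge 2: (19.5,19)→(14,32)  cross = 19.5·32 − 14·19 = 358.0000; (r_i+r_j)·cross = 33.5·358.0000 = 11993.0000
edge 3: (14,32)→(10,35)  cross = 14·35 − 10·32 = 170.0000; (r_i+r_j)·cross = 24·170.0000 = 4080.0000
edge 4: (10,35)→(7,14)  cross = 10·14 − 7·35 = -105.0000; (r_i+r_j)·cross = 17·-105.0000 = -1785.0000
Σcross = 446.7500 → A = |Σcross|/2 = 223.3750 mm²
Σ(r_i+r_j)·cross = 17128.0000 → first moment M = |Σ|/6 = 2854.6667
R_c = M/A = 2854.6667/223.3750 = 12.7797 mm
θ = 326° = 5.689773 rad
V = θ·R_c·A = 5.689773·12.7797·223.3750 = 16242.406 mm³

Volume = 16242.406 mm³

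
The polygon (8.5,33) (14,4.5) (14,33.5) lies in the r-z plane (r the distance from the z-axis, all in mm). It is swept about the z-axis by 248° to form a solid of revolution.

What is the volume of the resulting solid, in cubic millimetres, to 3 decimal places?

Profile (r,z), 3 vertices: (8.5,33) (14,4.5) (14,33.5)
edge 0: (8.5,33)→(14,4.5)  cross = 8.5·4.5 − 14·33 = -423.7500; (r_i+r_j)·cross = 22.5·-423.7500 = -9534.3750
edge 1: (14,4.5)→(14,33.5)  cross = 14·33.5 − 14·4.5 = 406.0000; (r_i+r_j)·cross = 28·406.0000 = 11368.0000
edge 2: (14,33.5)→(8.5,33)  cross = 14·33 − 8.5·33.5 = 177.2500; (r_i+r_j)·cross = 22.5·177.2500 = 3988.1250
Σcross = 159.5000 → A = |Σcross|/2 = 79.7500 mm²
Σ(r_i+r_j)·cross = 5821.7500 → first moment M = |Σ|/6 = 970.2917
R_c = M/A = 970.2917/79.7500 = 12.1667 mm
θ = 248° = 4.328417 rad
V = θ·R_c·A = 4.328417·12.1667·79.7500 = 4199.827 mm³

Volume = 4199.827 mm³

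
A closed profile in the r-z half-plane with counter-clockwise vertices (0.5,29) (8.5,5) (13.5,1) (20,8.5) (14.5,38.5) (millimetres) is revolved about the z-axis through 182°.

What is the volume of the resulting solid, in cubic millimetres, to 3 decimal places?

Volume = 14829.884 mm³

Profile (r,z), 5 vertices: (0.5,29) (8.5,5) (13.5,1) (20,8.5) (14.5,38.5)
edge 0: (0.5,29)→(8.5,5)  cross = 0.5·5 − 8.5·29 = -244.0000; (r_i+r_j)·cross = 9·-244.0000 = -2196.0000
edge 1: (8.5,5)→(13.5,1)  cross = 8.5·1 − 13.5·5 = -59.0000; (r_i+r_j)·cross = 22·-59.0000 = -1298.0000
edge 2: (13.5,1)→(20,8.5)  cross = 13.5·8.5 − 20·1 = 94.7500; (r_i+r_j)·cross = 33.5·94.7500 = 3174.1250
edge 3: (20,8.5)→(14.5,38.5)  cross = 20·38.5 − 14.5·8.5 = 646.7500; (r_i+r_j)·cross = 34.5·646.7500 = 22312.8750
edge 4: (14.5,38.5)→(0.5,29)  cross = 14.5·29 − 0.5·38.5 = 401.2500; (r_i+r_j)·cross = 15·401.2500 = 6018.7500
Σcross = 839.7500 → A = |Σcross|/2 = 419.8750 mm²
Σ(r_i+r_j)·cross = 28011.7500 → first moment M = |Σ|/6 = 4668.6250
R_c = M/A = 4668.6250/419.8750 = 11.1191 mm
θ = 182° = 3.176499 rad
V = θ·R_c·A = 3.176499·11.1191·419.8750 = 14829.884 mm³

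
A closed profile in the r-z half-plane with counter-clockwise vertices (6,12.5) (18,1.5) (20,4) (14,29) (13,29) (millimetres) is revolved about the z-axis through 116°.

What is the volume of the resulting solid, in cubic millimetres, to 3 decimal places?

Profile (r,z), 5 vertices: (6,12.5) (18,1.5) (20,4) (14,29) (13,29)
edge 0: (6,12.5)→(18,1.5)  cross = 6·1.5 − 18·12.5 = -216.0000; (r_i+r_j)·cross = 24·-216.0000 = -5184.0000
edge 1: (18,1.5)→(20,4)  cross = 18·4 − 20·1.5 = 42.0000; (r_i+r_j)·cross = 38·42.0000 = 1596.0000
edge 2: (20,4)→(14,29)  cross = 20·29 − 14·4 = 524.0000; (r_i+r_j)·cross = 34·524.0000 = 17816.0000
edge 3: (14,29)→(13,29)  cross = 14·29 − 13·29 = 29.0000; (r_i+r_j)·cross = 27·29.0000 = 783.0000
edge 4: (13,29)→(6,12.5)  cross = 13·12.5 − 6·29 = -11.5000; (r_i+r_j)·cross = 19·-11.5000 = -218.5000
Σcross = 367.5000 → A = |Σcross|/2 = 183.7500 mm²
Σ(r_i+r_j)·cross = 14792.5000 → first moment M = |Σ|/6 = 2465.4167
R_c = M/A = 2465.4167/183.7500 = 13.4172 mm
θ = 116° = 2.024582 rad
V = θ·R_c·A = 2.024582·13.4172·183.7500 = 4991.438 mm³

Volume = 4991.438 mm³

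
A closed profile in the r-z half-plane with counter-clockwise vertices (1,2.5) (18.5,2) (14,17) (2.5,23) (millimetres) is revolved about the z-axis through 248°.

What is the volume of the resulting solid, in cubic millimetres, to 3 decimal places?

Profile (r,z), 4 vertices: (1,2.5) (18.5,2) (14,17) (2.5,23)
edge 0: (1,2.5)→(18.5,2)  cross = 1·2 − 18.5·2.5 = -44.2500; (r_i+r_j)·cross = 19.5·-44.2500 = -862.8750
edge 1: (18.5,2)→(14,17)  cross = 18.5·17 − 14·2 = 286.5000; (r_i+r_j)·cross = 32.5·286.5000 = 9311.2500
edge 2: (14,17)→(2.5,23)  cross = 14·23 − 2.5·17 = 279.5000; (r_i+r_j)·cross = 16.5·279.5000 = 4611.7500
edge 3: (2.5,23)→(1,2.5)  cross = 2.5·2.5 − 1·23 = -16.7500; (r_i+r_j)·cross = 3.5·-16.7500 = -58.6250
Σcross = 505.0000 → A = |Σcross|/2 = 252.5000 mm²
Σ(r_i+r_j)·cross = 13001.5000 → first moment M = |Σ|/6 = 2166.9167
R_c = M/A = 2166.9167/252.5000 = 8.5818 mm
θ = 248° = 4.328417 rad
V = θ·R_c·A = 4.328417·8.5818·252.5000 = 9379.318 mm³

Volume = 9379.318 mm³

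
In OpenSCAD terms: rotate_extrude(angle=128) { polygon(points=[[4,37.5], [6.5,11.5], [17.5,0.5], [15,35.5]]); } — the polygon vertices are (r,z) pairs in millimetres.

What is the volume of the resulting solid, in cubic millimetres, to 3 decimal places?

Profile (r,z), 4 vertices: (4,37.5) (6.5,11.5) (17.5,0.5) (15,35.5)
edge 0: (4,37.5)→(6.5,11.5)  cross = 4·11.5 − 6.5·37.5 = -197.7500; (r_i+r_j)·cross = 10.5·-197.7500 = -2076.3750
edge 1: (6.5,11.5)→(17.5,0.5)  cross = 6.5·0.5 − 17.5·11.5 = -198.0000; (r_i+r_j)·cross = 24·-198.0000 = -4752.0000
edge 2: (17.5,0.5)→(15,35.5)  cross = 17.5·35.5 − 15·0.5 = 613.7500; (r_i+r_j)·cross = 32.5·613.7500 = 19946.8750
edge 3: (15,35.5)→(4,37.5)  cross = 15·37.5 − 4·35.5 = 420.5000; (r_i+r_j)·cross = 19·420.5000 = 7989.5000
Σcross = 638.5000 → A = |Σcross|/2 = 319.2500 mm²
Σ(r_i+r_j)·cross = 21108.0000 → first moment M = |Σ|/6 = 3518.0000
R_c = M/A = 3518.0000/319.2500 = 11.0196 mm
θ = 128° = 2.234021 rad
V = θ·R_c·A = 2.234021·11.0196·319.2500 = 7859.287 mm³

Volume = 7859.287 mm³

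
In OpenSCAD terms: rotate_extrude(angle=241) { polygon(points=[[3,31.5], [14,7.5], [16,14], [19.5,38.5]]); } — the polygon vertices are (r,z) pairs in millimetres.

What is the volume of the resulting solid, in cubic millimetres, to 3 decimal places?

Volume = 13014.030 mm³

Profile (r,z), 4 vertices: (3,31.5) (14,7.5) (16,14) (19.5,38.5)
edge 0: (3,31.5)→(14,7.5)  cross = 3·7.5 − 14·31.5 = -418.5000; (r_i+r_j)·cross = 17·-418.5000 = -7114.5000
edge 1: (14,7.5)→(16,14)  cross = 14·14 − 16·7.5 = 76.0000; (r_i+r_j)·cross = 30·76.0000 = 2280.0000
edge 2: (16,14)→(19.5,38.5)  cross = 16·38.5 − 19.5·14 = 343.0000; (r_i+r_j)·cross = 35.5·343.0000 = 12176.5000
edge 3: (19.5,38.5)→(3,31.5)  cross = 19.5·31.5 − 3·38.5 = 498.7500; (r_i+r_j)·cross = 22.5·498.7500 = 11221.8750
Σcross = 499.2500 → A = |Σcross|/2 = 249.6250 mm²
Σ(r_i+r_j)·cross = 18563.8750 → first moment M = |Σ|/6 = 3093.9792
R_c = M/A = 3093.9792/249.6250 = 12.3945 mm
θ = 241° = 4.206243 rad
V = θ·R_c·A = 4.206243·12.3945·249.6250 = 13014.030 mm³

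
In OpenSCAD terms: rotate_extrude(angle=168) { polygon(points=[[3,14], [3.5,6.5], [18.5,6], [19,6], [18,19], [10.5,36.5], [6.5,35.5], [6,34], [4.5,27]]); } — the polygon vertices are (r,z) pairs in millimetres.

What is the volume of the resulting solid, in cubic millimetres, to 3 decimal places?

Volume = 10885.619 mm³

Profile (r,z), 9 vertices: (3,14) (3.5,6.5) (18.5,6) (19,6) (18,19) (10.5,36.5) (6.5,35.5) (6,34) (4.5,27)
edge 0: (3,14)→(3.5,6.5)  cross = 3·6.5 − 3.5·14 = -29.5000; (r_i+r_j)·cross = 6.5·-29.5000 = -191.7500
edge 1: (3.5,6.5)→(18.5,6)  cross = 3.5·6 − 18.5·6.5 = -99.2500; (r_i+r_j)·cross = 22·-99.2500 = -2183.5000
edge 2: (18.5,6)→(19,6)  cross = 18.5·6 − 19·6 = -3.0000; (r_i+r_j)·cross = 37.5·-3.0000 = -112.5000
edge 3: (19,6)→(18,19)  cross = 19·19 − 18·6 = 253.0000; (r_i+r_j)·cross = 37·253.0000 = 9361.0000
edge 4: (18,19)→(10.5,36.5)  cross = 18·36.5 − 10.5·19 = 457.5000; (r_i+r_j)·cross = 28.5·457.5000 = 13038.7500
edge 5: (10.5,36.5)→(6.5,35.5)  cross = 10.5·35.5 − 6.5·36.5 = 135.5000; (r_i+r_j)·cross = 17·135.5000 = 2303.5000
edge 6: (6.5,35.5)→(6,34)  cross = 6.5·34 − 6·35.5 = 8.0000; (r_i+r_j)·cross = 12.5·8.0000 = 100.0000
edge 7: (6,34)→(4.5,27)  cross = 6·27 − 4.5·34 = 9.0000; (r_i+r_j)·cross = 10.5·9.0000 = 94.5000
edge 8: (4.5,27)→(3,14)  cross = 4.5·14 − 3·27 = -18.0000; (r_i+r_j)·cross = 7.5·-18.0000 = -135.0000
Σcross = 713.2500 → A = |Σcross|/2 = 356.6250 mm²
Σ(r_i+r_j)·cross = 22275.0000 → first moment M = |Σ|/6 = 3712.5000
R_c = M/A = 3712.5000/356.6250 = 10.4101 mm
θ = 168° = 2.932153 rad
V = θ·R_c·A = 2.932153·10.4101·356.6250 = 10885.619 mm³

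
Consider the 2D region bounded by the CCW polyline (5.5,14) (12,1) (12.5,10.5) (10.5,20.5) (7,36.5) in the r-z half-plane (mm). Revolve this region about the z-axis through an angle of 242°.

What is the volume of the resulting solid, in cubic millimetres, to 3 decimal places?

Volume = 4368.886 mm³

Profile (r,z), 5 vertices: (5.5,14) (12,1) (12.5,10.5) (10.5,20.5) (7,36.5)
edge 0: (5.5,14)→(12,1)  cross = 5.5·1 − 12·14 = -162.5000; (r_i+r_j)·cross = 17.5·-162.5000 = -2843.7500
edge 1: (12,1)→(12.5,10.5)  cross = 12·10.5 − 12.5·1 = 113.5000; (r_i+r_j)·cross = 24.5·113.5000 = 2780.7500
edge 2: (12.5,10.5)→(10.5,20.5)  cross = 12.5·20.5 − 10.5·10.5 = 146.0000; (r_i+r_j)·cross = 23·146.0000 = 3358.0000
edge 3: (10.5,20.5)→(7,36.5)  cross = 10.5·36.5 − 7·20.5 = 239.7500; (r_i+r_j)·cross = 17.5·239.7500 = 4195.6250
edge 4: (7,36.5)→(5.5,14)  cross = 7·14 − 5.5·36.5 = -102.7500; (r_i+r_j)·cross = 12.5·-102.7500 = -1284.3750
Σcross = 234.0000 → A = |Σcross|/2 = 117.0000 mm²
Σ(r_i+r_j)·cross = 6206.2500 → first moment M = |Σ|/6 = 1034.3750
R_c = M/A = 1034.3750/117.0000 = 8.8408 mm
θ = 242° = 4.223697 rad
V = θ·R_c·A = 4.223697·8.8408·117.0000 = 4368.886 mm³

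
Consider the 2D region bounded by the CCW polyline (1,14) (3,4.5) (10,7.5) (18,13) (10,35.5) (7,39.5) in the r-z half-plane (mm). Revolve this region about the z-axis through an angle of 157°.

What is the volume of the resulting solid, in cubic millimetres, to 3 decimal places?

Profile (r,z), 6 vertices: (1,14) (3,4.5) (10,7.5) (18,13) (10,35.5) (7,39.5)
edge 0: (1,14)→(3,4.5)  cross = 1·4.5 − 3·14 = -37.5000; (r_i+r_j)·cross = 4·-37.5000 = -150.0000
edge 1: (3,4.5)→(10,7.5)  cross = 3·7.5 − 10·4.5 = -22.5000; (r_i+r_j)·cross = 13·-22.5000 = -292.5000
edge 2: (10,7.5)→(18,13)  cross = 10·13 − 18·7.5 = -5.0000; (r_i+r_j)·cross = 28·-5.0000 = -140.0000
edge 3: (18,13)→(10,35.5)  cross = 18·35.5 − 10·13 = 509.0000; (r_i+r_j)·cross = 28·509.0000 = 14252.0000
edge 4: (10,35.5)→(7,39.5)  cross = 10·39.5 − 7·35.5 = 146.5000; (r_i+r_j)·cross = 17·146.5000 = 2490.5000
edge 5: (7,39.5)→(1,14)  cross = 7·14 − 1·39.5 = 58.5000; (r_i+r_j)·cross = 8·58.5000 = 468.0000
Σcross = 649.0000 → A = |Σcross|/2 = 324.5000 mm²
Σ(r_i+r_j)·cross = 16628.0000 → first moment M = |Σ|/6 = 2771.3333
R_c = M/A = 2771.3333/324.5000 = 8.5403 mm
θ = 157° = 2.740167 rad
V = θ·R_c·A = 2.740167·8.5403·324.5000 = 7593.916 mm³

Volume = 7593.916 mm³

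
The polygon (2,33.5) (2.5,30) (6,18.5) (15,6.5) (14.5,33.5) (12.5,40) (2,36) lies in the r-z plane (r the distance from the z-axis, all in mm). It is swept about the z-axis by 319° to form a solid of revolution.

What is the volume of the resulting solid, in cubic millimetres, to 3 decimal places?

Volume = 14373.572 mm³

Profile (r,z), 7 vertices: (2,33.5) (2.5,30) (6,18.5) (15,6.5) (14.5,33.5) (12.5,40) (2,36)
edge 0: (2,33.5)→(2.5,30)  cross = 2·30 − 2.5·33.5 = -23.7500; (r_i+r_j)·cross = 4.5·-23.7500 = -106.8750
edge 1: (2.5,30)→(6,18.5)  cross = 2.5·18.5 − 6·30 = -133.7500; (r_i+r_j)·cross = 8.5·-133.7500 = -1136.8750
edge 2: (6,18.5)→(15,6.5)  cross = 6·6.5 − 15·18.5 = -238.5000; (r_i+r_j)·cross = 21·-238.5000 = -5008.5000
edge 3: (15,6.5)→(14.5,33.5)  cross = 15·33.5 − 14.5·6.5 = 408.2500; (r_i+r_j)·cross = 29.5·408.2500 = 12043.3750
edge 4: (14.5,33.5)→(12.5,40)  cross = 14.5·40 − 12.5·33.5 = 161.2500; (r_i+r_j)·cross = 27·161.2500 = 4353.7500
edge 5: (12.5,40)→(2,36)  cross = 12.5·36 − 2·40 = 370.0000; (r_i+r_j)·cross = 14.5·370.0000 = 5365.0000
edge 6: (2,36)→(2,33.5)  cross = 2·33.5 − 2·36 = -5.0000; (r_i+r_j)·cross = 4·-5.0000 = -20.0000
Σcross = 538.5000 → A = |Σcross|/2 = 269.2500 mm²
Σ(r_i+r_j)·cross = 15489.8750 → first moment M = |Σ|/6 = 2581.6458
R_c = M/A = 2581.6458/269.2500 = 9.5883 mm
θ = 319° = 5.567600 rad
V = θ·R_c·A = 5.567600·9.5883·269.2500 = 14373.572 mm³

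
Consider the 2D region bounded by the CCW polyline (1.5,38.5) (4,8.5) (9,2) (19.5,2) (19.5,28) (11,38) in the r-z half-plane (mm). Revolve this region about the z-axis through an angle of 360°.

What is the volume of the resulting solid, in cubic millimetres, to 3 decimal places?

Profile (r,z), 6 vertices: (1.5,38.5) (4,8.5) (9,2) (19.5,2) (19.5,28) (11,38)
edge 0: (1.5,38.5)→(4,8.5)  cross = 1.5·8.5 − 4·38.5 = -141.2500; (r_i+r_j)·cross = 5.5·-141.2500 = -776.8750
edge 1: (4,8.5)→(9,2)  cross = 4·2 − 9·8.5 = -68.5000; (r_i+r_j)·cross = 13·-68.5000 = -890.5000
edge 2: (9,2)→(19.5,2)  cross = 9·2 − 19.5·2 = -21.0000; (r_i+r_j)·cross = 28.5·-21.0000 = -598.5000
edge 3: (19.5,2)→(19.5,28)  cross = 19.5·28 − 19.5·2 = 507.0000; (r_i+r_j)·cross = 39·507.0000 = 19773.0000
edge 4: (19.5,28)→(11,38)  cross = 19.5·38 − 11·28 = 433.0000; (r_i+r_j)·cross = 30.5·433.0000 = 13206.5000
edge 5: (11,38)→(1.5,38.5)  cross = 11·38.5 − 1.5·38 = 366.5000; (r_i+r_j)·cross = 12.5·366.5000 = 4581.2500
Σcross = 1075.7500 → A = |Σcross|/2 = 537.8750 mm²
Σ(r_i+r_j)·cross = 35294.8750 → first moment M = |Σ|/6 = 5882.4792
R_c = M/A = 5882.4792/537.8750 = 10.9365 mm
θ = 360° = 6.283185 rad
V = θ·R_c·A = 6.283185·10.9365·537.8750 = 36960.707 mm³

Volume = 36960.707 mm³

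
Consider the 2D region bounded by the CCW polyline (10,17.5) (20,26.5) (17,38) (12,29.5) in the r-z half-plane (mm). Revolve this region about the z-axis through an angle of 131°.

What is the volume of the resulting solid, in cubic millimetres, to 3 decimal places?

Profile (r,z), 4 vertices: (10,17.5) (20,26.5) (17,38) (12,29.5)
edge 0: (10,17.5)→(20,26.5)  cross = 10·26.5 − 20·17.5 = -85.0000; (r_i+r_j)·cross = 30·-85.0000 = -2550.0000
edge 1: (20,26.5)→(17,38)  cross = 20·38 − 17·26.5 = 309.5000; (r_i+r_j)·cross = 37·309.5000 = 11451.5000
edge 2: (17,38)→(12,29.5)  cross = 17·29.5 − 12·38 = 45.5000; (r_i+r_j)·cross = 29·45.5000 = 1319.5000
edge 3: (12,29.5)→(10,17.5)  cross = 12·17.5 − 10·29.5 = -85.0000; (r_i+r_j)·cross = 22·-85.0000 = -1870.0000
Σcross = 185.0000 → A = |Σcross|/2 = 92.5000 mm²
Σ(r_i+r_j)·cross = 8351.0000 → first moment M = |Σ|/6 = 1391.8333
R_c = M/A = 1391.8333/92.5000 = 15.0468 mm
θ = 131° = 2.286381 rad
V = θ·R_c·A = 2.286381·15.0468·92.5000 = 3182.262 mm³

Volume = 3182.262 mm³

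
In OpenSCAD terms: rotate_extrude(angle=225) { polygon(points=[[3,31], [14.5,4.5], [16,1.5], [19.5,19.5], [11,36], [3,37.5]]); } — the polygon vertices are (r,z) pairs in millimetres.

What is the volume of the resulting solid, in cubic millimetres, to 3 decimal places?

Volume = 13017.811 mm³

Profile (r,z), 6 vertices: (3,31) (14.5,4.5) (16,1.5) (19.5,19.5) (11,36) (3,37.5)
edge 0: (3,31)→(14.5,4.5)  cross = 3·4.5 − 14.5·31 = -436.0000; (r_i+r_j)·cross = 17.5·-436.0000 = -7630.0000
edge 1: (14.5,4.5)→(16,1.5)  cross = 14.5·1.5 − 16·4.5 = -50.2500; (r_i+r_j)·cross = 30.5·-50.2500 = -1532.6250
edge 2: (16,1.5)→(19.5,19.5)  cross = 16·19.5 − 19.5·1.5 = 282.7500; (r_i+r_j)·cross = 35.5·282.7500 = 10037.6250
edge 3: (19.5,19.5)→(11,36)  cross = 19.5·36 − 11·19.5 = 487.5000; (r_i+r_j)·cross = 30.5·487.5000 = 14868.7500
edge 4: (11,36)→(3,37.5)  cross = 11·37.5 − 3·36 = 304.5000; (r_i+r_j)·cross = 14·304.5000 = 4263.0000
edge 5: (3,37.5)→(3,31)  cross = 3·31 − 3·37.5 = -19.5000; (r_i+r_j)·cross = 6·-19.5000 = -117.0000
Σcross = 569.0000 → A = |Σcross|/2 = 284.5000 mm²
Σ(r_i+r_j)·cross = 19889.7500 → first moment M = |Σ|/6 = 3314.9583
R_c = M/A = 3314.9583/284.5000 = 11.6519 mm
θ = 225° = 3.926991 rad
V = θ·R_c·A = 3.926991·11.6519·284.5000 = 13017.811 mm³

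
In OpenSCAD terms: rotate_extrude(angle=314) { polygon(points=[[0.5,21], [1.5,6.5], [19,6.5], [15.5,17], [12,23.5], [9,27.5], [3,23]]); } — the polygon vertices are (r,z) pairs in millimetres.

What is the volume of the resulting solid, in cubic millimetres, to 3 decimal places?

Volume = 12649.410 mm³

Profile (r,z), 7 vertices: (0.5,21) (1.5,6.5) (19,6.5) (15.5,17) (12,23.5) (9,27.5) (3,23)
edge 0: (0.5,21)→(1.5,6.5)  cross = 0.5·6.5 − 1.5·21 = -28.2500; (r_i+r_j)·cross = 2·-28.2500 = -56.5000
edge 1: (1.5,6.5)→(19,6.5)  cross = 1.5·6.5 − 19·6.5 = -113.7500; (r_i+r_j)·cross = 20.5·-113.7500 = -2331.8750
edge 2: (19,6.5)→(15.5,17)  cross = 19·17 − 15.5·6.5 = 222.2500; (r_i+r_j)·cross = 34.5·222.2500 = 7667.6250
edge 3: (15.5,17)→(12,23.5)  cross = 15.5·23.5 − 12·17 = 160.2500; (r_i+r_j)·cross = 27.5·160.2500 = 4406.8750
edge 4: (12,23.5)→(9,27.5)  cross = 12·27.5 − 9·23.5 = 118.5000; (r_i+r_j)·cross = 21·118.5000 = 2488.5000
edge 5: (9,27.5)→(3,23)  cross = 9·23 − 3·27.5 = 124.5000; (r_i+r_j)·cross = 12·124.5000 = 1494.0000
edge 6: (3,23)→(0.5,21)  cross = 3·21 − 0.5·23 = 51.5000; (r_i+r_j)·cross = 3.5·51.5000 = 180.2500
Σcross = 535.0000 → A = |Σcross|/2 = 267.5000 mm²
Σ(r_i+r_j)·cross = 13848.8750 → first moment M = |Σ|/6 = 2308.1458
R_c = M/A = 2308.1458/267.5000 = 8.6286 mm
θ = 314° = 5.480334 rad
V = θ·R_c·A = 5.480334·8.6286·267.5000 = 12649.410 mm³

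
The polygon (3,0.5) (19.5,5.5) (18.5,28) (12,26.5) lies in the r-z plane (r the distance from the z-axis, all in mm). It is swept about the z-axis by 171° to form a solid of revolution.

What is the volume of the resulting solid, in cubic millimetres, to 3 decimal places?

Volume = 10264.486 mm³

Profile (r,z), 4 vertices: (3,0.5) (19.5,5.5) (18.5,28) (12,26.5)
edge 0: (3,0.5)→(19.5,5.5)  cross = 3·5.5 − 19.5·0.5 = 6.7500; (r_i+r_j)·cross = 22.5·6.7500 = 151.8750
edge 1: (19.5,5.5)→(18.5,28)  cross = 19.5·28 − 18.5·5.5 = 444.2500; (r_i+r_j)·cross = 38·444.2500 = 16881.5000
edge 2: (18.5,28)→(12,26.5)  cross = 18.5·26.5 − 12·28 = 154.2500; (r_i+r_j)·cross = 30.5·154.2500 = 4704.6250
edge 3: (12,26.5)→(3,0.5)  cross = 12·0.5 − 3·26.5 = -73.5000; (r_i+r_j)·cross = 15·-73.5000 = -1102.5000
Σcross = 531.7500 → A = |Σcross|/2 = 265.8750 mm²
Σ(r_i+r_j)·cross = 20635.5000 → first moment M = |Σ|/6 = 3439.2500
R_c = M/A = 3439.2500/265.8750 = 12.9356 mm
θ = 171° = 2.984513 rad
V = θ·R_c·A = 2.984513·12.9356·265.8750 = 10264.486 mm³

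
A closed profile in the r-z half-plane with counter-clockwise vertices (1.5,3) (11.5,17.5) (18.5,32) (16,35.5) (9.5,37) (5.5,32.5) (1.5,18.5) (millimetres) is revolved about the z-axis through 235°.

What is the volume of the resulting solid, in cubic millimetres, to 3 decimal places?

Profile (r,z), 7 vertices: (1.5,3) (11.5,17.5) (18.5,32) (16,35.5) (9.5,37) (5.5,32.5) (1.5,18.5)
edge 0: (1.5,3)→(11.5,17.5)  cross = 1.5·17.5 − 11.5·3 = -8.2500; (r_i+r_j)·cross = 13·-8.2500 = -107.2500
edge 1: (11.5,17.5)→(18.5,32)  cross = 11.5·32 − 18.5·17.5 = 44.2500; (r_i+r_j)·cross = 30·44.2500 = 1327.5000
edge 2: (18.5,32)→(16,35.5)  cross = 18.5·35.5 − 16·32 = 144.7500; (r_i+r_j)·cross = 34.5·144.7500 = 4993.8750
edge 3: (16,35.5)→(9.5,37)  cross = 16·37 − 9.5·35.5 = 254.7500; (r_i+r_j)·cross = 25.5·254.7500 = 6496.1250
edge 4: (9.5,37)→(5.5,32.5)  cross = 9.5·32.5 − 5.5·37 = 105.2500; (r_i+r_j)·cross = 15·105.2500 = 1578.7500
edge 5: (5.5,32.5)→(1.5,18.5)  cross = 5.5·18.5 − 1.5·32.5 = 53.0000; (r_i+r_j)·cross = 7·53.0000 = 371.0000
edge 6: (1.5,18.5)→(1.5,3)  cross = 1.5·3 − 1.5·18.5 = -23.2500; (r_i+r_j)·cross = 3·-23.2500 = -69.7500
Σcross = 570.5000 → A = |Σcross|/2 = 285.2500 mm²
Σ(r_i+r_j)·cross = 14590.2500 → first moment M = |Σ|/6 = 2431.7083
R_c = M/A = 2431.7083/285.2500 = 8.5248 mm
θ = 235° = 4.101524 rad
V = θ·R_c·A = 4.101524·8.5248·285.2500 = 9973.709 mm³

Volume = 9973.709 mm³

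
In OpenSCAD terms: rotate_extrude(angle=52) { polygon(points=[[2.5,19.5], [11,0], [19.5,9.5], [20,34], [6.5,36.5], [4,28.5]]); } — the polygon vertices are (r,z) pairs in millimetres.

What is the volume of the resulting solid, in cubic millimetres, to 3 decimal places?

Profile (r,z), 6 vertices: (2.5,19.5) (11,0) (19.5,9.5) (20,34) (6.5,36.5) (4,28.5)
edge 0: (2.5,19.5)→(11,0)  cross = 2.5·0 − 11·19.5 = -214.5000; (r_i+r_j)·cross = 13.5·-214.5000 = -2895.7500
edge 1: (11,0)→(19.5,9.5)  cross = 11·9.5 − 19.5·0 = 104.5000; (r_i+r_j)·cross = 30.5·104.5000 = 3187.2500
edge 2: (19.5,9.5)→(20,34)  cross = 19.5·34 − 20·9.5 = 473.0000; (r_i+r_j)·cross = 39.5·473.0000 = 18683.5000
edge 3: (20,34)→(6.5,36.5)  cross = 20·36.5 − 6.5·34 = 509.0000; (r_i+r_j)·cross = 26.5·509.0000 = 13488.5000
edge 4: (6.5,36.5)→(4,28.5)  cross = 6.5·28.5 − 4·36.5 = 39.2500; (r_i+r_j)·cross = 10.5·39.2500 = 412.1250
edge 5: (4,28.5)→(2.5,19.5)  cross = 4·19.5 − 2.5·28.5 = 6.7500; (r_i+r_j)·cross = 6.5·6.7500 = 43.8750
Σcross = 918.0000 → A = |Σcross|/2 = 459.0000 mm²
Σ(r_i+r_j)·cross = 32919.5000 → first moment M = |Σ|/6 = 5486.5833
R_c = M/A = 5486.5833/459.0000 = 11.9533 mm
θ = 52° = 0.907571 rad
V = θ·R_c·A = 0.907571·11.9533·459.0000 = 4979.465 mm³

Volume = 4979.465 mm³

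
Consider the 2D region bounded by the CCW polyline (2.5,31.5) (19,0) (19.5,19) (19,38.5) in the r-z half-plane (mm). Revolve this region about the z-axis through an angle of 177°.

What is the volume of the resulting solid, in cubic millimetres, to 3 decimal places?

Volume = 13816.336 mm³

Profile (r,z), 4 vertices: (2.5,31.5) (19,0) (19.5,19) (19,38.5)
edge 0: (2.5,31.5)→(19,0)  cross = 2.5·0 − 19·31.5 = -598.5000; (r_i+r_j)·cross = 21.5·-598.5000 = -12867.7500
edge 1: (19,0)→(19.5,19)  cross = 19·19 − 19.5·0 = 361.0000; (r_i+r_j)·cross = 38.5·361.0000 = 13898.5000
edge 2: (19.5,19)→(19,38.5)  cross = 19.5·38.5 − 19·19 = 389.7500; (r_i+r_j)·cross = 38.5·389.7500 = 15005.3750
edge 3: (19,38.5)→(2.5,31.5)  cross = 19·31.5 − 2.5·38.5 = 502.2500; (r_i+r_j)·cross = 21.5·502.2500 = 10798.3750
Σcross = 654.5000 → A = |Σcross|/2 = 327.2500 mm²
Σ(r_i+r_j)·cross = 26834.5000 → first moment M = |Σ|/6 = 4472.4167
R_c = M/A = 4472.4167/327.2500 = 13.6667 mm
θ = 177° = 3.089233 rad
V = θ·R_c·A = 3.089233·13.6667·327.2500 = 13816.336 mm³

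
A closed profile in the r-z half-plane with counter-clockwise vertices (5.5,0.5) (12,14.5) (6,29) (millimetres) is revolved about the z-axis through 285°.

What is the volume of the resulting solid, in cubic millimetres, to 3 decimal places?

Profile (r,z), 3 vertices: (5.5,0.5) (12,14.5) (6,29)
edge 0: (5.5,0.5)→(12,14.5)  cross = 5.5·14.5 − 12·0.5 = 73.7500; (r_i+r_j)·cross = 17.5·73.7500 = 1290.6250
edge 1: (12,14.5)→(6,29)  cross = 12·29 − 6·14.5 = 261.0000; (r_i+r_j)·cross = 18·261.0000 = 4698.0000
edge 2: (6,29)→(5.5,0.5)  cross = 6·0.5 − 5.5·29 = -156.5000; (r_i+r_j)·cross = 11.5·-156.5000 = -1799.7500
Σcross = 178.2500 → A = |Σcross|/2 = 89.1250 mm²
Σ(r_i+r_j)·cross = 4188.8750 → first moment M = |Σ|/6 = 698.1458
R_c = M/A = 698.1458/89.1250 = 7.8333 mm
θ = 285° = 4.974188 rad
V = θ·R_c·A = 4.974188·7.8333·89.1250 = 3472.709 mm³

Volume = 3472.709 mm³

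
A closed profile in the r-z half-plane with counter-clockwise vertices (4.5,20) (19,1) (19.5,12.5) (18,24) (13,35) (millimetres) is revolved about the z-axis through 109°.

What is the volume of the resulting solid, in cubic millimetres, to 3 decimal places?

Profile (r,z), 5 vertices: (4.5,20) (19,1) (19.5,12.5) (18,24) (13,35)
edge 0: (4.5,20)→(19,1)  cross = 4.5·1 − 19·20 = -375.5000; (r_i+r_j)·cross = 23.5·-375.5000 = -8824.2500
edge 1: (19,1)→(19.5,12.5)  cross = 19·12.5 − 19.5·1 = 218.0000; (r_i+r_j)·cross = 38.5·218.0000 = 8393.0000
edge 2: (19.5,12.5)→(18,24)  cross = 19.5·24 − 18·12.5 = 243.0000; (r_i+r_j)·cross = 37.5·243.0000 = 9112.5000
edge 3: (18,24)→(13,35)  cross = 18·35 − 13·24 = 318.0000; (r_i+r_j)·cross = 31·318.0000 = 9858.0000
edge 4: (13,35)→(4.5,20)  cross = 13·20 − 4.5·35 = 102.5000; (r_i+r_j)·cross = 17.5·102.5000 = 1793.7500
Σcross = 506.0000 → A = |Σcross|/2 = 253.0000 mm²
Σ(r_i+r_j)·cross = 20333.0000 → first moment M = |Σ|/6 = 3388.8333
R_c = M/A = 3388.8333/253.0000 = 13.3946 mm
θ = 109° = 1.902409 rad
V = θ·R_c·A = 1.902409·13.3946·253.0000 = 6446.947 mm³

Volume = 6446.947 mm³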